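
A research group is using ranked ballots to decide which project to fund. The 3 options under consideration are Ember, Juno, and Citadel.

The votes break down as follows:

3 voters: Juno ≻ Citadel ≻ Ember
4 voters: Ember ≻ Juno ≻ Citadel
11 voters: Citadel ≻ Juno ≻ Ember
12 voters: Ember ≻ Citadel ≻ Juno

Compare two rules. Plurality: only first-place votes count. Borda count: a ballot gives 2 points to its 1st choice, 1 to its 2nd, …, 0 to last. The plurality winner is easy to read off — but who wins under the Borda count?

Plurality first-place counts: Ember 16, Juno 3, Citadel 11 → Ember.
Borda totals: Ember 32, Juno 21, Citadel 37 → Citadel.

Citadel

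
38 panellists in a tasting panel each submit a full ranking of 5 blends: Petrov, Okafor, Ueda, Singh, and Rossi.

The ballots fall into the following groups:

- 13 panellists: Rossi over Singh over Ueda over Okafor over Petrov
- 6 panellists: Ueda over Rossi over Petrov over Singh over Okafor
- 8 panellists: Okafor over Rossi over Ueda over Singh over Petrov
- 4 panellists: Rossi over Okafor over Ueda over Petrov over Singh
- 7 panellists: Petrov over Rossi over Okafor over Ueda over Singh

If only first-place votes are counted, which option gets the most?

Rossi

First-place vote totals:
  Petrov: 7
  Okafor: 8
  Ueda: 6
  Singh: 0
  Rossi: 17
Rossi has the most first-place votes.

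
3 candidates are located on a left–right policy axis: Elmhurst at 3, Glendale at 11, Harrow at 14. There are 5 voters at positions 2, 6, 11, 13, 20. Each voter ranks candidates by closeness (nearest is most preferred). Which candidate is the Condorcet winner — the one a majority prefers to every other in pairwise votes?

Glendale

With single-peaked preferences on a line, the Condorcet winner is the candidate closest to the median voter.
The median voter (position 11) is closest to Glendale at 11.
Check: Glendale vs Harrow — voters closer to Glendale: 3 of 5.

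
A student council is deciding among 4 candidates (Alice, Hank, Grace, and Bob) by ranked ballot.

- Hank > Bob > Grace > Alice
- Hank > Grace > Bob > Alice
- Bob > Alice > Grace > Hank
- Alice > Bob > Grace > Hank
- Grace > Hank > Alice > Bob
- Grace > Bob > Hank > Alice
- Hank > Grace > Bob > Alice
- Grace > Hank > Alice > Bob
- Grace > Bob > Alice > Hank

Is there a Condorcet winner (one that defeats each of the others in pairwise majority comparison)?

Head-to-head results (9 voters total):
Alice vs Hank: Hank wins 6–3.
Alice vs Grace: Grace wins 7–2.
Alice vs Bob: Bob wins 6–3.
Hank vs Grace: Grace wins 6–3.
Hank vs Bob: Hank wins 5–4.
Grace vs Bob: Grace wins 6–3.
Grace beats each rival — Alice (7–2), Hank (6–3), Bob (6–3) — so Grace is the Condorcet winner.

Yes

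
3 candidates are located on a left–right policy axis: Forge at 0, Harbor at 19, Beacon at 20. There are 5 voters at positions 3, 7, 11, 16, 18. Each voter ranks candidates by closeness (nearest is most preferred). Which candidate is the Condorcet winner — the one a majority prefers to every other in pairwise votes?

With single-peaked preferences on a line, the Condorcet winner is the candidate closest to the median voter.
The median voter (position 11) is closest to Harbor at 19.
Check: Harbor vs Beacon — voters closer to Harbor: 5 of 5.

Harbor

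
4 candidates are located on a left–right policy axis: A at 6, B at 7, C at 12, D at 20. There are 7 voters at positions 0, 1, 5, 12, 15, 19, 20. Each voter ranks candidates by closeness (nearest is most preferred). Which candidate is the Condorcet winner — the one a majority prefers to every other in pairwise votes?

C

With single-peaked preferences on a line, the Condorcet winner is the candidate closest to the median voter.
The median voter (position 12) is closest to C at 12.
Check: C vs B — voters closer to C: 4 of 7.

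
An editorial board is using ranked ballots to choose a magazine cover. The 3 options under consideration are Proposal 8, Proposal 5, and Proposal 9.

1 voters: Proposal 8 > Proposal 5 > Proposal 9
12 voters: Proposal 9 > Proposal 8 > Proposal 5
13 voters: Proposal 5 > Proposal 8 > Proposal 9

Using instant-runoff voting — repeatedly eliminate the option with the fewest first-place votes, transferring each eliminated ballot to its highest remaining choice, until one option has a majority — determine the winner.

Round 1: Proposal 5 13, Proposal 9 12, Proposal 8 1. Proposal 8 has the fewest and is eliminated.
Round 2: Proposal 5 14, Proposal 9 12. Proposal 5 has a majority.

Proposal 5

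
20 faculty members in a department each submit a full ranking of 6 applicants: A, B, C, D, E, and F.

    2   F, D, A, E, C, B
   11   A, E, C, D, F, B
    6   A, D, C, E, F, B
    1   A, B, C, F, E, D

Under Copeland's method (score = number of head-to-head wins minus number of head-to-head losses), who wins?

A

Pairwise results:
  A vs B: A wins 20–0.
  A vs C: A wins 20–0.
  A vs D: A wins 18–2.
  A vs E: A wins 20–0.
  A vs F: A wins 18–2.
  B vs C: C wins 19–1.
  B vs D: D wins 19–1.
  B vs E: E wins 19–1.
  B vs F: F wins 19–1.
  C vs D: C wins 12–8.
  C vs E: E wins 13–7.
  C vs F: C wins 18–2.
  D vs E: E wins 12–8.
  D vs F: D wins 17–3.
  E vs F: E wins 17–3.
Copeland scores (wins − losses):
  A: 5 − 0 = 5
  B: 0 − 5 = -5
  C: 3 − 2 = 1
  D: 2 − 3 = -1
  E: 4 − 1 = 3
  F: 1 − 4 = -3
A has the best Copeland score.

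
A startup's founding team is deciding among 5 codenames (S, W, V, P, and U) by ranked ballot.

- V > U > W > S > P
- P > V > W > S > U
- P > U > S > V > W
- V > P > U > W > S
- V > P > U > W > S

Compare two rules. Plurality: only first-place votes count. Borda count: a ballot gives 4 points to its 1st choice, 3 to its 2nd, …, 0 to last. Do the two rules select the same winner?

Plurality first-place counts: S 0, W 0, V 3, P 2, U 0 → V.
Borda totals: S 4, W 6, V 16, P 14, U 10 → V.
The two rules agree on V.

Yes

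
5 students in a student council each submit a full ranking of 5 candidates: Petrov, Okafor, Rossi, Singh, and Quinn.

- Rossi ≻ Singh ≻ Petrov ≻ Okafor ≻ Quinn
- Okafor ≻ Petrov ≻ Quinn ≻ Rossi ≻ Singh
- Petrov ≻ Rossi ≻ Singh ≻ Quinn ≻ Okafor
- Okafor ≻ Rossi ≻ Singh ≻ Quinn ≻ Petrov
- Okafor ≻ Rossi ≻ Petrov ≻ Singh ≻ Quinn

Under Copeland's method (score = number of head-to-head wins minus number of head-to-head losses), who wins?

Pairwise results:
  Petrov vs Okafor: Okafor wins 3–2.
  Petrov vs Rossi: Rossi wins 3–2.
  Petrov vs Singh: Petrov wins 3–2.
  Petrov vs Quinn: Petrov wins 4–1.
  Okafor vs Rossi: Okafor wins 3–2.
  Okafor vs Singh: Okafor wins 3–2.
  Okafor vs Quinn: Okafor wins 4–1.
  Rossi vs Singh: Rossi wins 5–0.
  Rossi vs Quinn: Rossi wins 4–1.
  Singh vs Quinn: Singh wins 4–1.
Copeland scores (wins − losses):
  Petrov: 2 − 2 = 0
  Okafor: 4 − 0 = 4
  Rossi: 3 − 1 = 2
  Singh: 1 − 3 = -2
  Quinn: 0 − 4 = -4
Okafor has the best Copeland score.

Okafor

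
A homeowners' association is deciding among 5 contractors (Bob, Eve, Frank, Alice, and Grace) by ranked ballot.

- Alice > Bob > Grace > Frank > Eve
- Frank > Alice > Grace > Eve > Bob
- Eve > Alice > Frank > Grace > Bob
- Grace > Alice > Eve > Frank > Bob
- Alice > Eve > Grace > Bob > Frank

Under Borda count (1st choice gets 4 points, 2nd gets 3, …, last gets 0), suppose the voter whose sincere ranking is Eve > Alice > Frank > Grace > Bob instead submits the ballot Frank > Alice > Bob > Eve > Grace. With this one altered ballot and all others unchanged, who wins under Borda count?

Alice

Borda totals with the altered ballot: Bob 6, Eve 7, Frank 10, Alice 17, Grace 10.
The winner is unchanged: still Alice.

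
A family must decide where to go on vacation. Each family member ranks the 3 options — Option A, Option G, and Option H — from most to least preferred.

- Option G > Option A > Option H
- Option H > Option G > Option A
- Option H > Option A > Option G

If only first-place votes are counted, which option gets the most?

Option H

First-place vote totals:
  Option A: 0
  Option G: 1
  Option H: 2
Option H has the most first-place votes.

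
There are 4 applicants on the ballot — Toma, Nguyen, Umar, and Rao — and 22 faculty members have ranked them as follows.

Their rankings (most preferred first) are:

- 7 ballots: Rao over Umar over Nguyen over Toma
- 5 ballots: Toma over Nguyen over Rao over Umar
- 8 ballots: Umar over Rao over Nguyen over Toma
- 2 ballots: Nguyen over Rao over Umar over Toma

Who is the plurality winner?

First-place vote totals:
  Toma: 5
  Nguyen: 2
  Umar: 8
  Rao: 7
Umar has the most first-place votes.

Umar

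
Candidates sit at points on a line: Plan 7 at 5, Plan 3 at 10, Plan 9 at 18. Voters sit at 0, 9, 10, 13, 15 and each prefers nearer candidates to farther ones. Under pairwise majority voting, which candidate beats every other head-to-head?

With single-peaked preferences on a line, the Condorcet winner is the candidate closest to the median voter.
The median voter (position 10) is closest to Plan 3 at 10.
Check: Plan 3 vs Plan 7 — voters closer to Plan 3: 4 of 5.

Plan 3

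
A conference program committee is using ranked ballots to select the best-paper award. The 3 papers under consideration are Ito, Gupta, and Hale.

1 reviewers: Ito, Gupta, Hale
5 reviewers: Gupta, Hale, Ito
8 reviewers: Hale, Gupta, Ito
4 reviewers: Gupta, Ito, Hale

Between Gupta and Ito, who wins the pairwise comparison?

Gupta

Ballots ranking Gupta above Ito: 5+8+4 = 17.
Ballots ranking Ito above Gupta: 1.
Gupta wins the head-to-head, 17–1.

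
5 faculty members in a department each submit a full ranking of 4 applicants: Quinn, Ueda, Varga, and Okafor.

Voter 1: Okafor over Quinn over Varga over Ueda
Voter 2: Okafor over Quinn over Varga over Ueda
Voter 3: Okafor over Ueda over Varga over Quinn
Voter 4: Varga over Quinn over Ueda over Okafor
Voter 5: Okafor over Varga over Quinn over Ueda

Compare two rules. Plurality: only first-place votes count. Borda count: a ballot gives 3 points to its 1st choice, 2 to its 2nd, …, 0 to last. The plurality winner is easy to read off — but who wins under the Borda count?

Okafor

Plurality first-place counts: Quinn 0, Ueda 0, Varga 1, Okafor 4 → Okafor.
Borda totals: Quinn 7, Ueda 3, Varga 8, Okafor 12 → Okafor.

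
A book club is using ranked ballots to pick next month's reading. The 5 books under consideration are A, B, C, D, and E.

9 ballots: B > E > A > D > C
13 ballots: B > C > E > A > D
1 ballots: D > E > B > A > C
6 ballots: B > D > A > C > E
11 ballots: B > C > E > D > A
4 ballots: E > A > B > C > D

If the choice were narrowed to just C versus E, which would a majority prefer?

Ballots ranking C above E: 13+6+11 = 30.
Ballots ranking E above C: 9+1+4 = 14.
C wins the head-to-head, 30–14.

C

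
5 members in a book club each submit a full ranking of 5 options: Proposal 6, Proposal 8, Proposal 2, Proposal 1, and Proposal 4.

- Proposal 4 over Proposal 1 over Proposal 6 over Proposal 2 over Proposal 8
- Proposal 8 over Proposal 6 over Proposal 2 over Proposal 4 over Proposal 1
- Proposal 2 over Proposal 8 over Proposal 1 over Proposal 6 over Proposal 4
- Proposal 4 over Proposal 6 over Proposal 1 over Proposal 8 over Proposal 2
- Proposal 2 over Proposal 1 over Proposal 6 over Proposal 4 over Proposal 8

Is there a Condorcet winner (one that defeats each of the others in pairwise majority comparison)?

Head-to-head results (5 voters total):
Proposal 6 vs Proposal 8: Proposal 6 wins 3–2.
Proposal 6 vs Proposal 2: Proposal 6 wins 3–2.
Proposal 6 vs Proposal 1: Proposal 1 wins 3–2.
Proposal 6 vs Proposal 4: Proposal 6 wins 3–2.
Proposal 8 vs Proposal 2: Proposal 2 wins 3–2.
Proposal 8 vs Proposal 1: Proposal 1 wins 3–2.
Proposal 8 vs Proposal 4: Proposal 4 wins 3–2.
Proposal 2 vs Proposal 1: Proposal 2 wins 3–2.
Proposal 2 vs Proposal 4: Proposal 2 wins 3–2.
Proposal 1 vs Proposal 4: Proposal 4 wins 3–2.
No candidate beats all others: Proposal 6 beats Proposal 2 beats Proposal 1 beats Proposal 6, a majority cycle.

No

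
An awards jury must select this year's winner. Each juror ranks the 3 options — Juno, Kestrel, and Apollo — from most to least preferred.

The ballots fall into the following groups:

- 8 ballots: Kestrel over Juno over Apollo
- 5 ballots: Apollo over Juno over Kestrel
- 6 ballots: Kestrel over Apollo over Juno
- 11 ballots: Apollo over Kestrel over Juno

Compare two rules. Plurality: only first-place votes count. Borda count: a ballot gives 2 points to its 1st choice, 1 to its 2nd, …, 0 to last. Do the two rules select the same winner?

Plurality first-place counts: Juno 0, Kestrel 14, Apollo 16 → Apollo.
Borda totals: Juno 13, Kestrel 39, Apollo 38 → Kestrel.
The two rules disagree: plurality picks Apollo, Borda picks Kestrel.

No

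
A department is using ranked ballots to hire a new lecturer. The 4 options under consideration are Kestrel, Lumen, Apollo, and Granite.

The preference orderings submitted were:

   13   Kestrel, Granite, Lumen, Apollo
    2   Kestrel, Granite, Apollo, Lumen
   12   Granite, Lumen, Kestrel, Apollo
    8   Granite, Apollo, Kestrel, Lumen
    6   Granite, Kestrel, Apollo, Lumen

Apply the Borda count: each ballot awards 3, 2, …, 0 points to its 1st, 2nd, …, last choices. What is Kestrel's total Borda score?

Borda scores:
  Kestrel: 13·3 + 2·3 + 12·1 + 8·1 + 6·2 = 77
  Lumen: 13·1 + 2·0 + 12·2 + 8·0 + 6·0 = 37
  Apollo: 13·0 + 2·1 + 12·0 + 8·2 + 6·1 = 24
  Granite: 13·2 + 2·2 + 12·3 + 8·3 + 6·3 = 108

77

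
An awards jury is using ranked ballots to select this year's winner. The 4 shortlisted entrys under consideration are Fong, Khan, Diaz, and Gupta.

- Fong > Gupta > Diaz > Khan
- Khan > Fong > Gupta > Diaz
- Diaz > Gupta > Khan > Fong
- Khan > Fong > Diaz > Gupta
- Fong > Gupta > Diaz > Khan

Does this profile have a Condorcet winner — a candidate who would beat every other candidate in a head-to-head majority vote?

No

Head-to-head results (5 voters total):
Fong vs Khan: Khan wins 3–2.
Fong vs Diaz: Fong wins 4–1.
Fong vs Gupta: Fong wins 4–1.
Khan vs Diaz: Diaz wins 3–2.
Khan vs Gupta: Gupta wins 3–2.
Diaz vs Gupta: Gupta wins 3–2.
No candidate beats all others: Fong beats Diaz beats Khan beats Fong, a majority cycle.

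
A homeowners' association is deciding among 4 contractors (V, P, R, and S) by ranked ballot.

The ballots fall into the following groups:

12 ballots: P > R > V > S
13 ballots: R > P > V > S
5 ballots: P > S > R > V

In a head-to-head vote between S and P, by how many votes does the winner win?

30

Ballots ranking S above P: 0.
Ballots ranking P above S: 12+13+5 = 30.
P wins 30–0, a margin of 30.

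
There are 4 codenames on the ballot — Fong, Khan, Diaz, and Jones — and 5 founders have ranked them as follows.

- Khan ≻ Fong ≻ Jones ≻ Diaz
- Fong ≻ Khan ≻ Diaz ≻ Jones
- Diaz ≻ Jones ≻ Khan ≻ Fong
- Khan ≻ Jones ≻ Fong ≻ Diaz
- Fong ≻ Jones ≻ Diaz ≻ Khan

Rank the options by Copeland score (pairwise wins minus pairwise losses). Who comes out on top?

Khan

Pairwise results:
  Fong vs Khan: Khan wins 3–2.
  Fong vs Diaz: Fong wins 4–1.
  Fong vs Jones: Fong wins 3–2.
  Khan vs Diaz: Khan wins 3–2.
  Khan vs Jones: Khan wins 3–2.
  Diaz vs Jones: Jones wins 3–2.
Copeland scores (wins − losses):
  Fong: 2 − 1 = 1
  Khan: 3 − 0 = 3
  Diaz: 0 − 3 = -3
  Jones: 1 − 2 = -1
Khan has the best Copeland score.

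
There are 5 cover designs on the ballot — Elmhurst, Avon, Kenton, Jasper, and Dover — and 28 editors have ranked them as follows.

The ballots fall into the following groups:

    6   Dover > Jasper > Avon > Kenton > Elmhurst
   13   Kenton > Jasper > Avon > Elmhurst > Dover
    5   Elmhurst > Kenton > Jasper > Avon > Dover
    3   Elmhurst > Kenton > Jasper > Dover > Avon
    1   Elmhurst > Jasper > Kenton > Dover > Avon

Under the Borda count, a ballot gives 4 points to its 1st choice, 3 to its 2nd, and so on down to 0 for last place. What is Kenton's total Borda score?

84

Borda scores:
  Elmhurst: 6·0 + 13·1 + 5·4 + 3·4 + 4 = 49
  Avon: 6·2 + 13·2 + 5·1 + 3·0 + 0 = 43
  Kenton: 6·1 + 13·4 + 5·3 + 3·3 + 2 = 84
  Jasper: 6·3 + 13·3 + 5·2 + 3·2 + 3 = 76
  Dover: 6·4 + 13·0 + 5·0 + 3·1 + 1 = 28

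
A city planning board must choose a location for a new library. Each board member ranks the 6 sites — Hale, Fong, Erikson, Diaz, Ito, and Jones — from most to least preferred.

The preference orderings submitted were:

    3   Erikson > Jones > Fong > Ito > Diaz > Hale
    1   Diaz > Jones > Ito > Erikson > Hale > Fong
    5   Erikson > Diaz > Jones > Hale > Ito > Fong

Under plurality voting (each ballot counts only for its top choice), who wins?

Erikson

First-place vote totals:
  Hale: 0
  Fong: 0
  Erikson: 8
  Diaz: 1
  Ito: 0
  Jones: 0
Erikson has the most first-place votes.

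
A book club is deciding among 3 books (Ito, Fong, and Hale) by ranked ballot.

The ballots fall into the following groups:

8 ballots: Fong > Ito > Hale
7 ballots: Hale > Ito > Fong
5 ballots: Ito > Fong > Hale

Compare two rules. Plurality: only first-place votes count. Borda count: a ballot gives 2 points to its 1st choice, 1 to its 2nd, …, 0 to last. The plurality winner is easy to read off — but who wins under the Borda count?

Plurality first-place counts: Ito 5, Fong 8, Hale 7 → Fong.
Borda totals: Ito 25, Fong 21, Hale 14 → Ito.

Ito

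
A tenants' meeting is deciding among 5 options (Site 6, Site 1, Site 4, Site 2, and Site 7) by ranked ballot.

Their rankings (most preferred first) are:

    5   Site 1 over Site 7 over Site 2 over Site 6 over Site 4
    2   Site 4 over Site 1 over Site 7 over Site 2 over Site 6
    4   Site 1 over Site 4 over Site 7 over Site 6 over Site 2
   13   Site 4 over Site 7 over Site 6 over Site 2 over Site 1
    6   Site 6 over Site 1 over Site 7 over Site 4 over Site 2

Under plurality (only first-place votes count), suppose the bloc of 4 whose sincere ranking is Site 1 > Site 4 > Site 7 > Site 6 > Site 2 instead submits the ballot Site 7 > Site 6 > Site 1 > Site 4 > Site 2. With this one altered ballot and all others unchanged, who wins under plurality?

First-place totals with the altered ballot: Site 6 6, Site 1 5, Site 4 15, Site 2 0, Site 7 4.
The winner is unchanged: still Site 4.

Site 4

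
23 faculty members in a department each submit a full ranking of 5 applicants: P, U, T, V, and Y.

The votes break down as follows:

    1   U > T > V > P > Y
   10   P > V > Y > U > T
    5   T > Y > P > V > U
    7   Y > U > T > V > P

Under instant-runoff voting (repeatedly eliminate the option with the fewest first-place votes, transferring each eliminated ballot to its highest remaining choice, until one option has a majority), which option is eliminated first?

Round 1: P 10, Y 7, T 5, U 1, V 0. V has the fewest and is eliminated.
Round 2: P 10, Y 7, T 5, U 1. U has the fewest and is eliminated.
Round 3: P 10, Y 7, T 6. T has the fewest and is eliminated.
Round 4: Y 12, P 11. Y has a majority.

V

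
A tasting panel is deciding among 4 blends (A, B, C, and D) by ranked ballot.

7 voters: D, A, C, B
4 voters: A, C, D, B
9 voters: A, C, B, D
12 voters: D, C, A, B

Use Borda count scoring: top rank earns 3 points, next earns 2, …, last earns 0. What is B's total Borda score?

9

Borda scores:
  A: 7·2 + 4·3 + 9·3 + 12·1 = 65
  B: 7·0 + 4·0 + 9·1 + 12·0 = 9
  C: 7·1 + 4·2 + 9·2 + 12·2 = 57
  D: 7·3 + 4·1 + 9·0 + 12·3 = 61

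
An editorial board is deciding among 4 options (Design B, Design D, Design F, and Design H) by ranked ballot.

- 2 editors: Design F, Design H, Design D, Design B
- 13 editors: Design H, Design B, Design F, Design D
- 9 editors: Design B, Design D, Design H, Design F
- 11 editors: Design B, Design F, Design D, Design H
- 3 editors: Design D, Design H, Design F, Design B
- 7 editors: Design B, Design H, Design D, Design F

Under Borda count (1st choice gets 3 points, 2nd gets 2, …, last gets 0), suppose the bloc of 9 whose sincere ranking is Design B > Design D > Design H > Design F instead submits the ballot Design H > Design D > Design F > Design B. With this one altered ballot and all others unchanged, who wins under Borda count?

Design H

Borda totals with the altered ballot: Design B 80, Design D 47, Design F 53, Design H 90.
The switch changes the winner from Design B to Design H.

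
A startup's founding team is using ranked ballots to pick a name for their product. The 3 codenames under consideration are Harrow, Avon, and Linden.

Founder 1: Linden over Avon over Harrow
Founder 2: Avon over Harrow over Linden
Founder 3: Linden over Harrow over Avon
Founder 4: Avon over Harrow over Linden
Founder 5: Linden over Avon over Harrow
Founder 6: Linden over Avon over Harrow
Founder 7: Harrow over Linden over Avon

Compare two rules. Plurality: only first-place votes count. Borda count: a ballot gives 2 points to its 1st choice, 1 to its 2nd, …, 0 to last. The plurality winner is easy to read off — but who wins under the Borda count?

Plurality first-place counts: Harrow 1, Avon 2, Linden 4 → Linden.
Borda totals: Harrow 5, Avon 7, Linden 9 → Linden.

Linden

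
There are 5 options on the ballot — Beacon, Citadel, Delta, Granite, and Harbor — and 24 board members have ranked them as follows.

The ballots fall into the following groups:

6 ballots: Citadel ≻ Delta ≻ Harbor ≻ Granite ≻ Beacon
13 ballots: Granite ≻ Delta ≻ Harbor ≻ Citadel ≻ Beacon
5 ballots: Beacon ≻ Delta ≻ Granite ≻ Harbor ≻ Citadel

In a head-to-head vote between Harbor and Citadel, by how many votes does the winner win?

Ballots ranking Harbor above Citadel: 13+5 = 18.
Ballots ranking Citadel above Harbor: 6.
Harbor wins 18–6, a margin of 12.

12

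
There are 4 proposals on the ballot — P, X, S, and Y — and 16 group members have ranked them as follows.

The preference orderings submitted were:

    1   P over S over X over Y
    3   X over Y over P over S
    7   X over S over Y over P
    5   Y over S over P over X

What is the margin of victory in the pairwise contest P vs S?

8

Ballots ranking P above S: 1+3 = 4.
Ballots ranking S above P: 7+5 = 12.
S wins 12–4, a margin of 8.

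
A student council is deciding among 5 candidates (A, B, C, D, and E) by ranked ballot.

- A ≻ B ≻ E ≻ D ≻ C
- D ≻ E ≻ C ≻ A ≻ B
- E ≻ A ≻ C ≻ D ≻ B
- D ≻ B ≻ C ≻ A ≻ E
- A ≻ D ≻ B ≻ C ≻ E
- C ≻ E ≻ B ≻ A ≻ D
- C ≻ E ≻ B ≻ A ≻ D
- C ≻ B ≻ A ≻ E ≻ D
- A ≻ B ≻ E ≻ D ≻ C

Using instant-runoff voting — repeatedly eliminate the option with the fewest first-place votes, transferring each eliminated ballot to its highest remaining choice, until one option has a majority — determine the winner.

C

Round 1: A 3, C 3, D 2, E 1, B 0. B has the fewest and is eliminated.
Round 2: A 3, C 3, D 2, E 1. E has the fewest and is eliminated.
Round 3: A 4, C 3, D 2. D has the fewest and is eliminated.
Round 4: C 5, A 4. C has a majority.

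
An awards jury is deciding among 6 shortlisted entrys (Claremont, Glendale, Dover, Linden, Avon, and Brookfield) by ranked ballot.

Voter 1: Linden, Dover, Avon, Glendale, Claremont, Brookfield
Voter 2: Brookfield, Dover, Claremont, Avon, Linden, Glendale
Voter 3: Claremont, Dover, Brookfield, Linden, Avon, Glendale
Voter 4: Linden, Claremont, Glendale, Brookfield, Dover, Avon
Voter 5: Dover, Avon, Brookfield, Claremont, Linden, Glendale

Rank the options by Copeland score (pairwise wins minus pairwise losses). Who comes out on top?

Dover

Pairwise results:
  Claremont vs Glendale: Claremont wins 4–1.
  Claremont vs Dover: Dover wins 3–2.
  Claremont vs Linden: Claremont wins 3–2.
  Claremont vs Avon: Claremont wins 3–2.
  Claremont vs Brookfield: Claremont wins 3–2.
  Glendale vs Dover: Dover wins 4–1.
  Glendale vs Linden: Linden wins 5–0.
  Glendale vs Avon: Avon wins 4–1.
  Glendale vs Brookfield: Brookfield wins 3–2.
  Dover vs Linden: Dover wins 3–2.
  Dover vs Avon: Dover wins 5–0.
  Dover vs Brookfield: Dover wins 3–2.
  Linden vs Avon: Linden wins 3–2.
  Linden vs Brookfield: Brookfield wins 3–2.
  Avon vs Brookfield: Brookfield wins 3–2.
Copeland scores (wins − losses):
  Claremont: 4 − 1 = 3
  Glendale: 0 − 5 = -5
  Dover: 5 − 0 = 5
  Linden: 2 − 3 = -1
  Avon: 1 − 4 = -3
  Brookfield: 3 − 2 = 1
Dover has the best Copeland score.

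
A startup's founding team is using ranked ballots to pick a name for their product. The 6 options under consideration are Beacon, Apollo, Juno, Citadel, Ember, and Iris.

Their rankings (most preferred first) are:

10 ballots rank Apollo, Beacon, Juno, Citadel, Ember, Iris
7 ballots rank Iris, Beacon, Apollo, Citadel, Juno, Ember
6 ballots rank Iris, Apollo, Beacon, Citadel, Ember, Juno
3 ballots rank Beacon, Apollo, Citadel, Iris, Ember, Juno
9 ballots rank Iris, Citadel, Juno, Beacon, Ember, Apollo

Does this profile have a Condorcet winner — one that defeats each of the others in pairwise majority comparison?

Yes

Head-to-head results (35 voters total):
Beacon vs Apollo: Beacon wins 19–16.
Beacon vs Juno: Beacon wins 26–9.
Beacon vs Citadel: Beacon wins 26–9.
Beacon vs Ember: Beacon wins 35–0.
Beacon vs Iris: Iris wins 22–13.
Apollo vs Juno: Apollo wins 26–9.
Apollo vs Citadel: Apollo wins 26–9.
Apollo vs Ember: Apollo wins 26–9.
Apollo vs Iris: Iris wins 22–13.
Juno vs Citadel: Citadel wins 25–10.
Juno vs Ember: Juno wins 26–9.
Juno vs Iris: Iris wins 25–10.
Citadel vs Ember: Citadel wins 35–0.
Citadel vs Iris: Iris wins 22–13.
Ember vs Iris: Iris wins 25–10.
Iris beats each rival — Beacon (22–13), Apollo (22–13), Juno (25–10), Citadel (22–13), Ember (25–10) — so Iris is the Condorcet winner.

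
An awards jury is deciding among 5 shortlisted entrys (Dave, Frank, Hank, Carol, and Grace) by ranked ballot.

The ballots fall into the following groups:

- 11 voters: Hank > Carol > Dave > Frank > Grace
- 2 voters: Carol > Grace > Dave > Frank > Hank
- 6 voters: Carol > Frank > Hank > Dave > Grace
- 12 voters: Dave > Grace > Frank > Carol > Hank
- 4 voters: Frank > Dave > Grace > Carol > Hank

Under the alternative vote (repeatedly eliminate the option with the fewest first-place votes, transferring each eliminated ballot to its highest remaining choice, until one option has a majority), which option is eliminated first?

Round 1: Dave 12, Hank 11, Carol 8, Frank 4, Grace 0. Grace has the fewest and is eliminated.
Round 2: Dave 12, Hank 11, Carol 8, Frank 4. Frank has the fewest and is eliminated.
Round 3: Dave 16, Hank 11, Carol 8. Carol has the fewest and is eliminated.
Round 4: Dave 18, Hank 17. Dave has a majority.

Grace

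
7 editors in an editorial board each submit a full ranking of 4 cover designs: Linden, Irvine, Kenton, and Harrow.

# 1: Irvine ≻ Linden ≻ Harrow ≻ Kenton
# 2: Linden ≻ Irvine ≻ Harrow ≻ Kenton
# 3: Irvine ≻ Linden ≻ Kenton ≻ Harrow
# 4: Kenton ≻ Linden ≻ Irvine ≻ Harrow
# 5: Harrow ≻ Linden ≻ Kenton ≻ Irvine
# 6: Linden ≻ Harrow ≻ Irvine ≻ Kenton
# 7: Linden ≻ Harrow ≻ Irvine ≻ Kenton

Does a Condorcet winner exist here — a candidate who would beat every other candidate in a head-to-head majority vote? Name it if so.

Head-to-head results (7 voters total):
Linden vs Irvine: Linden wins 5–2.
Linden vs Kenton: Linden wins 6–1.
Linden vs Harrow: Linden wins 6–1.
Irvine vs Kenton: Irvine wins 5–2.
Irvine vs Harrow: Irvine wins 4–3.
Kenton vs Harrow: Harrow wins 5–2.
Linden beats each rival — Irvine (5–2), Kenton (6–1), Harrow (6–1) — so Linden is the Condorcet winner.

Linden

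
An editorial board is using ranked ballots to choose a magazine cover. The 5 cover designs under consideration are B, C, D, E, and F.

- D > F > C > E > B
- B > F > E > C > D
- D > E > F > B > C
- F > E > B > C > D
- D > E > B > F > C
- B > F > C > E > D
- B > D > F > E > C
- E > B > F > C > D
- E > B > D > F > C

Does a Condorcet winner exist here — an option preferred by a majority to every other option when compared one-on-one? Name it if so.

There is no Condorcet winner

Head-to-head results (9 voters total):
B vs C: B wins 8–1.
B vs D: B wins 6–3.
B vs E: E wins 6–3.
B vs F: B wins 6–3.
C vs D: D wins 5–4.
C vs E: E wins 7–2.
C vs F: F wins 9–0.
D vs E: E wins 5–4.
D vs F: D wins 5–4.
E vs F: F wins 5–4.
No candidate beats all others: B beats F beats E beats B, a majority cycle.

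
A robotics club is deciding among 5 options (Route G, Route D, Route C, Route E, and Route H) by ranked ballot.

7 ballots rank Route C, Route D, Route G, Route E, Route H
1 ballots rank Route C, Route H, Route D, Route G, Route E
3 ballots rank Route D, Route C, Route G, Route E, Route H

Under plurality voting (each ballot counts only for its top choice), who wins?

Route C

First-place vote totals:
  Route G: 0
  Route D: 3
  Route C: 8
  Route E: 0
  Route H: 0
Route C has the most first-place votes.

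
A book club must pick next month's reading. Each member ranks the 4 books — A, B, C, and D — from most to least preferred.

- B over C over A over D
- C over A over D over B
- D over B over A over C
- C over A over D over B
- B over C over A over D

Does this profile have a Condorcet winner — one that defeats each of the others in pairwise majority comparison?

No

Head-to-head results (5 voters total):
A vs B: B wins 3–2.
A vs C: C wins 4–1.
A vs D: A wins 4–1.
B vs C: B wins 3–2.
B vs D: D wins 3–2.
C vs D: C wins 4–1.
No candidate beats all others: A beats D beats B beats A, a majority cycle.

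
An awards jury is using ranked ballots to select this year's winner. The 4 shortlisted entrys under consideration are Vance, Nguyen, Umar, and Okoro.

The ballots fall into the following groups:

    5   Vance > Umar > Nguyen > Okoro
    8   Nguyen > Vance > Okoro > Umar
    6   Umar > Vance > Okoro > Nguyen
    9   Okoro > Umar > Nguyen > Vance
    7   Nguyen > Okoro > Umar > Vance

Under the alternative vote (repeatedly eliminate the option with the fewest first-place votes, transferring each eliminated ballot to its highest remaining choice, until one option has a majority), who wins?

Umar

Round 1: Nguyen 15, Okoro 9, Umar 6, Vance 5. Vance has the fewest and is eliminated.
Round 2: Nguyen 15, Umar 11, Okoro 9. Okoro has the fewest and is eliminated.
Round 3: Umar 20, Nguyen 15. Umar has a majority.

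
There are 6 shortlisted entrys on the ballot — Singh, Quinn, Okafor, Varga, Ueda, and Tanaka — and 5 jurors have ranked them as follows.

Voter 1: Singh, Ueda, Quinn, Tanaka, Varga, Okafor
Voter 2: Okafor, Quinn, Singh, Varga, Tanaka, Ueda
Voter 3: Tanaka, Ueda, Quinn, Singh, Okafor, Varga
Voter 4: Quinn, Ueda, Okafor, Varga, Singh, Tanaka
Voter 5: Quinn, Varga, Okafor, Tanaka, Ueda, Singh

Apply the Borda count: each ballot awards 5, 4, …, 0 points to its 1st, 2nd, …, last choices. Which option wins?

Borda scores:
  Singh: 5 + 3 + 2 + 1 + 0 = 11
  Quinn: 3 + 4 + 3 + 5 + 5 = 20
  Okafor: 0 + 5 + 1 + 3 + 3 = 12
  Varga: 1 + 2 + 0 + 2 + 4 = 9
  Ueda: 4 + 0 + 4 + 4 + 1 = 13
  Tanaka: 2 + 1 + 5 + 0 + 2 = 10
Quinn has the highest total.

Quinn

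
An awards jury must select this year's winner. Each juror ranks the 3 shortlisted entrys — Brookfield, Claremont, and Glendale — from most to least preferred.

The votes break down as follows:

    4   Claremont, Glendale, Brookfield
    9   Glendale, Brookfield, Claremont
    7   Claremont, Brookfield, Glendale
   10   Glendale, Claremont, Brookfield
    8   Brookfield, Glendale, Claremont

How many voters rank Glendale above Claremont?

Ballots ranking Glendale above Claremont: 9+10+8 = 27.
Ballots ranking Claremont above Glendale: 4+7 = 11.
So 27 of 38 voters prefer Glendale to Claremont.

27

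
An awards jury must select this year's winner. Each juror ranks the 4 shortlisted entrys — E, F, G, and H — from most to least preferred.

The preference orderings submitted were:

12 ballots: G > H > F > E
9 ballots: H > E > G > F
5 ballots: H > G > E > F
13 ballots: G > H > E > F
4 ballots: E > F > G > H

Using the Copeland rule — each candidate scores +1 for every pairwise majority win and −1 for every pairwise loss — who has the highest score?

G

Pairwise results:
  E vs F: E wins 31–12.
  E vs G: G wins 30–13.
  E vs H: H wins 39–4.
  F vs G: G wins 39–4.
  F vs H: H wins 39–4.
  G vs H: G wins 29–14.
Copeland scores (wins − losses):
  E: 1 − 2 = -1
  F: 0 − 3 = -3
  G: 3 − 0 = 3
  H: 2 − 1 = 1
G has the best Copeland score.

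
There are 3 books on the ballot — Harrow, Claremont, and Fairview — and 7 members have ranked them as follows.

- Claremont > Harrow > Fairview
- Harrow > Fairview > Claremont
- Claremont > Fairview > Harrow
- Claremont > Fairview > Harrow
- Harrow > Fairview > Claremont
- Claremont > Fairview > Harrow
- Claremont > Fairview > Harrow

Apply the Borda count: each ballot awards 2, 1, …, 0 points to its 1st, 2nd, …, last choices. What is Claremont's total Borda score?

Borda scores:
  Harrow: 1 + 2 + 0 + 0 + 2 + 0 + 0 = 5
  Claremont: 2 + 0 + 2 + 2 + 0 + 2 + 2 = 10
  Fairview: 0 + 1 + 1 + 1 + 1 + 1 + 1 = 6

10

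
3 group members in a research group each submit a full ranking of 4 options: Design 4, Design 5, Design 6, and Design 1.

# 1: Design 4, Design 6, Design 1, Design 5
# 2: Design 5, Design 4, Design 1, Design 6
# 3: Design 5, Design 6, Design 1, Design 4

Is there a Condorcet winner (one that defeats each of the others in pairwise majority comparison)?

Yes

Head-to-head results (3 voters total):
Design 4 vs Design 5: Design 5 wins 2–1.
Design 4 vs Design 6: Design 4 wins 2–1.
Design 4 vs Design 1: Design 4 wins 2–1.
Design 5 vs Design 6: Design 5 wins 2–1.
Design 5 vs Design 1: Design 5 wins 2–1.
Design 6 vs Design 1: Design 6 wins 2–1.
Design 5 beats each rival — Design 4 (2–1), Design 6 (2–1), Design 1 (2–1) — so Design 5 is the Condorcet winner.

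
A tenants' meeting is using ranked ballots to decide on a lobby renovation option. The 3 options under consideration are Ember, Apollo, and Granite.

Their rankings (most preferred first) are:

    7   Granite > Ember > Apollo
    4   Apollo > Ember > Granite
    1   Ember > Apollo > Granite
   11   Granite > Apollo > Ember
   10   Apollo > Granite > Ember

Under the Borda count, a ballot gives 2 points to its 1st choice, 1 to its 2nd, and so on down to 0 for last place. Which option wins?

Borda scores:
  Ember: 7·1 + 4·1 + 2 + 11·0 + 10·0 = 13
  Apollo: 7·0 + 4·2 + 1 + 11·1 + 10·2 = 40
  Granite: 7·2 + 4·0 + 0 + 11·2 + 10·1 = 46
Granite has the highest total.

Granite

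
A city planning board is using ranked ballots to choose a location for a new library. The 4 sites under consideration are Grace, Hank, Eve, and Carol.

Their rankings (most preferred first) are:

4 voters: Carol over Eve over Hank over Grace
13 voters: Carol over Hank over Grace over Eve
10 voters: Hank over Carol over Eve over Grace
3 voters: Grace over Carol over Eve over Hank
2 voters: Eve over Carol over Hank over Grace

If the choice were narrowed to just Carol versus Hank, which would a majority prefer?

Ballots ranking Carol above Hank: 4+13+3+2 = 22.
Ballots ranking Hank above Carol: 10.
Carol wins the head-to-head, 22–10.

Carol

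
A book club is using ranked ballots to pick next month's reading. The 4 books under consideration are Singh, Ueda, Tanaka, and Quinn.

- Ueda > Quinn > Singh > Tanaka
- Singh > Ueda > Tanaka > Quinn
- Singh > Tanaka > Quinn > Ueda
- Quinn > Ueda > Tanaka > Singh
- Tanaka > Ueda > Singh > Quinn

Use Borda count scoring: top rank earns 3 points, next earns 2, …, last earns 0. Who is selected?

Borda scores:
  Singh: 1 + 3 + 3 + 0 + 1 = 8
  Ueda: 3 + 2 + 0 + 2 + 2 = 9
  Tanaka: 0 + 1 + 2 + 1 + 3 = 7
  Quinn: 2 + 0 + 1 + 3 + 0 = 6
Ueda has the highest total.

Ueda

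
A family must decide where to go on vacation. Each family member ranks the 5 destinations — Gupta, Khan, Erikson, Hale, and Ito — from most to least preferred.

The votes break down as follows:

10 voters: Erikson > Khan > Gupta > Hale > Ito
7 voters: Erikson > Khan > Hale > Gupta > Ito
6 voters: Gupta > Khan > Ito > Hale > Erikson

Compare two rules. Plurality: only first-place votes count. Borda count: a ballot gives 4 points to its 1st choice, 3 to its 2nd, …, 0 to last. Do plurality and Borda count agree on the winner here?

No

Plurality first-place counts: Gupta 6, Khan 0, Erikson 17, Hale 0, Ito 0 → Erikson.
Borda totals: Gupta 51, Khan 69, Erikson 68, Hale 30, Ito 12 → Khan.
The two rules disagree: plurality picks Erikson, Borda picks Khan.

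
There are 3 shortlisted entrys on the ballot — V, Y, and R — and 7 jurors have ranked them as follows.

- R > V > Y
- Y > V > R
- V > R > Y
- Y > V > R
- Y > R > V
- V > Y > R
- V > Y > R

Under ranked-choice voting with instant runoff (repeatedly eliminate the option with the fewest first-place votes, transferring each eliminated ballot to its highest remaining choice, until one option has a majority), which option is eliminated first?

Round 1: V 3, Y 3, R 1. R has the fewest and is eliminated.
Round 2: V 4, Y 3. V has a majority.

R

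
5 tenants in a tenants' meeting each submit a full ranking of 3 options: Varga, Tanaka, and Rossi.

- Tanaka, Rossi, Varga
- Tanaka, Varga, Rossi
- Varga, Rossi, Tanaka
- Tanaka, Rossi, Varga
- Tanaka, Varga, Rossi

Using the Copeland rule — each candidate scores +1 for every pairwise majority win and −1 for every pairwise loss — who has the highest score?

Pairwise results:
  Varga vs Tanaka: Tanaka wins 4–1.
  Varga vs Rossi: Varga wins 3–2.
  Tanaka vs Rossi: Tanaka wins 4–1.
Copeland scores (wins − losses):
  Varga: 1 − 1 = 0
  Tanaka: 2 − 0 = 2
  Rossi: 0 − 2 = -2
Tanaka has the best Copeland score.

Tanaka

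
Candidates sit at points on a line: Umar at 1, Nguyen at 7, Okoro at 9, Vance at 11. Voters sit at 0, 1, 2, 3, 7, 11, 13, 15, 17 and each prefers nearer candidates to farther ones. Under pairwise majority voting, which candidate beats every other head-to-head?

With single-peaked preferences on a line, the Condorcet winner is the candidate closest to the median voter.
The median voter (position 7) is closest to Nguyen at 7.
Check: Nguyen vs Okoro — voters closer to Nguyen: 5 of 9.

Nguyen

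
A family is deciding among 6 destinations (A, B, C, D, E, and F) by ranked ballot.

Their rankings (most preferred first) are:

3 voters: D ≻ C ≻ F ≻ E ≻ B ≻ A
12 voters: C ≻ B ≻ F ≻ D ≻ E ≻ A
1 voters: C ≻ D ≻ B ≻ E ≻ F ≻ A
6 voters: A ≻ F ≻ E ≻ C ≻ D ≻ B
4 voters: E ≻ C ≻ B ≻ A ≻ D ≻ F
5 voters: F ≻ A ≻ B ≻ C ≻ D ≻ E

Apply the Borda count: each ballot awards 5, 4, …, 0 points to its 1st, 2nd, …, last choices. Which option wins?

C

Borda scores:
  A: 3·0 + 12·0 + 0 + 6·5 + 4·2 + 5·4 = 58
  B: 3·1 + 12·4 + 3 + 6·0 + 4·3 + 5·3 = 81
  C: 3·4 + 12·5 + 5 + 6·2 + 4·4 + 5·2 = 115
  D: 3·5 + 12·2 + 4 + 6·1 + 4·1 + 5·1 = 58
  E: 3·2 + 12·1 + 2 + 6·3 + 4·5 + 5·0 = 58
  F: 3·3 + 12·3 + 1 + 6·4 + 4·0 + 5·5 = 95
C has the highest total.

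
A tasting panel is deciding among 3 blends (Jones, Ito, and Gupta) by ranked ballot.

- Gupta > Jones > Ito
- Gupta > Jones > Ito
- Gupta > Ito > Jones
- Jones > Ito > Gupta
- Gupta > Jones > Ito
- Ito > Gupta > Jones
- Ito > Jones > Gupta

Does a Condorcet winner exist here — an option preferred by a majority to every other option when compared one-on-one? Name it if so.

Gupta

Head-to-head results (7 voters total):
Jones vs Ito: Jones wins 4–3.
Jones vs Gupta: Gupta wins 5–2.
Ito vs Gupta: Gupta wins 4–3.
Gupta beats each rival — Jones (5–2), Ito (4–3) — so Gupta is the Condorcet winner.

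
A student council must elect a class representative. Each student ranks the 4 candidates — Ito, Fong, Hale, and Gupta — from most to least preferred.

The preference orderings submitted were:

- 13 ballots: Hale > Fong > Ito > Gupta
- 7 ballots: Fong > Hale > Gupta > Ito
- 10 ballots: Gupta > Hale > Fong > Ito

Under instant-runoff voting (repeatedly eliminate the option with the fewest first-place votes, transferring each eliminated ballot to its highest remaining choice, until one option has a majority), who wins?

Hale

Round 1: Hale 13, Gupta 10, Fong 7, Ito 0. Ito has the fewest and is eliminated.
Round 2: Hale 13, Gupta 10, Fong 7. Fong has the fewest and is eliminated.
Round 3: Hale 20, Gupta 10. Hale has a majority.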